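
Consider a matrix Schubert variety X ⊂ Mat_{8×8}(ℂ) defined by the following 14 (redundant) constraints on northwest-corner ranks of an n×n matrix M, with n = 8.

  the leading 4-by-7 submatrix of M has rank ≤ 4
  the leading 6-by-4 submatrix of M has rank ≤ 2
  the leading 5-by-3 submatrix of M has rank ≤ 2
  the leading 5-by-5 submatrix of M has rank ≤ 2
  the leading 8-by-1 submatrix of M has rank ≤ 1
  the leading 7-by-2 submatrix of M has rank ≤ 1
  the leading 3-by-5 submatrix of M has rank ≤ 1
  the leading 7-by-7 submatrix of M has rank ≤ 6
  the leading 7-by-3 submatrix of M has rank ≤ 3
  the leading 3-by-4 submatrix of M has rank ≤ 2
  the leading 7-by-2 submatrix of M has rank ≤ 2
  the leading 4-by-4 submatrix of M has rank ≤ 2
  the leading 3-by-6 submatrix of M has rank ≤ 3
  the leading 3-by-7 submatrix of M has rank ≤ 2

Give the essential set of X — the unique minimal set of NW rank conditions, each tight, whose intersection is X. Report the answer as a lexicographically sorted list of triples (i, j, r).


Rank table r_w(8×8) implied by the 14 constraints:

  1, 1, 1, 1, 1, 1, 1, 1
  1, 1, 1, 1, 1, 2, 2, 2
  1, 1, 1, 1, 1, 2, 2, 3
  1, 1, 2, 2, 2, 3, 3, 4
  1, 1, 2, 2, 2, 3, 4, 5
  1, 1, 2, 2, 3, 4, 5, 6
  1, 1, 2, 3, 4, 5, 6, 7
  1, 2, 3, 4, 5, 6, 7, 8

hence w(1..8) = (1, 6, 8, 3, 7, 5, 4, 2).

|D(w)|=16, |Ess(w)|=5:

[(3, 5, 1), (3, 7, 2), (5, 5, 2), (6, 4, 2), (7, 2, 1)]


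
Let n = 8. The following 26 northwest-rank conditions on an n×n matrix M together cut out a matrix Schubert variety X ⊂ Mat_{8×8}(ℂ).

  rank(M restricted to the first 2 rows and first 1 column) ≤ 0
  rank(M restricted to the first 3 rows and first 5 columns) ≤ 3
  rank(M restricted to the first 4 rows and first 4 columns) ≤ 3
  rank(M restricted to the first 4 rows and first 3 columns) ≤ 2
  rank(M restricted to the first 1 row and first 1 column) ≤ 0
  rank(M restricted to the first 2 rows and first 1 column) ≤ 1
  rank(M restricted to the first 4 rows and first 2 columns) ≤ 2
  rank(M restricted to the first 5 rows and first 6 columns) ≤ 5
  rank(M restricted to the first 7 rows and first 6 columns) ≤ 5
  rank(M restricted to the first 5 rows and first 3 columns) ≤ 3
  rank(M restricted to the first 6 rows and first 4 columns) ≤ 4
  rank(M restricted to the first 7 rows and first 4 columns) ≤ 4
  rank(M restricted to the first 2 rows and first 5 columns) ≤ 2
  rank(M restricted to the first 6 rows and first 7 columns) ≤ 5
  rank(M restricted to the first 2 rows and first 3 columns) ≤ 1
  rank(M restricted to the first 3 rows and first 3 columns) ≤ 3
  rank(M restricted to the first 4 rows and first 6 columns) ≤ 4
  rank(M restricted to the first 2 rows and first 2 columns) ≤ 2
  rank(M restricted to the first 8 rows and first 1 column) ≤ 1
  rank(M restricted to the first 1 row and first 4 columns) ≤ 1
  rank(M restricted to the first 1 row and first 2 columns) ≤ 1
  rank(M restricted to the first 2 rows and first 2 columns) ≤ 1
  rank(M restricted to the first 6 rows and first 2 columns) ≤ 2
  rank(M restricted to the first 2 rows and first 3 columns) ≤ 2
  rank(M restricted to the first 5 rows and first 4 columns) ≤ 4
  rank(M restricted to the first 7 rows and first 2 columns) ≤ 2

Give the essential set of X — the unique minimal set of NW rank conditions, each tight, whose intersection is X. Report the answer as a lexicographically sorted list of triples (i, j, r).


Computing R[i][j] = min implied NW-rank bound (n=8, 26 conditions):

  i=1: 0 1 1 1 1 1 1 1
  i=2: 0 1 1 2 2 2 2 2
  i=3: 1 2 2 3 3 3 3 3
  i=4: 1 2 2 3 4 4 4 4
  i=5: 1 2 3 4 5 5 5 5
  i=6: 1 2 3 4 5 5 5 6
  i=7: 1 2 3 4 5 5 6 7
  i=8: 1 2 3 4 5 6 7 8

so w = (2, 4, 1, 5, 3, 8, 7, 6).

D(w) has 7 cells with 5 SE-corners; essential set:

[(2, 1, 0), (2, 3, 1), (4, 3, 2), (6, 7, 5), (7, 6, 5)]


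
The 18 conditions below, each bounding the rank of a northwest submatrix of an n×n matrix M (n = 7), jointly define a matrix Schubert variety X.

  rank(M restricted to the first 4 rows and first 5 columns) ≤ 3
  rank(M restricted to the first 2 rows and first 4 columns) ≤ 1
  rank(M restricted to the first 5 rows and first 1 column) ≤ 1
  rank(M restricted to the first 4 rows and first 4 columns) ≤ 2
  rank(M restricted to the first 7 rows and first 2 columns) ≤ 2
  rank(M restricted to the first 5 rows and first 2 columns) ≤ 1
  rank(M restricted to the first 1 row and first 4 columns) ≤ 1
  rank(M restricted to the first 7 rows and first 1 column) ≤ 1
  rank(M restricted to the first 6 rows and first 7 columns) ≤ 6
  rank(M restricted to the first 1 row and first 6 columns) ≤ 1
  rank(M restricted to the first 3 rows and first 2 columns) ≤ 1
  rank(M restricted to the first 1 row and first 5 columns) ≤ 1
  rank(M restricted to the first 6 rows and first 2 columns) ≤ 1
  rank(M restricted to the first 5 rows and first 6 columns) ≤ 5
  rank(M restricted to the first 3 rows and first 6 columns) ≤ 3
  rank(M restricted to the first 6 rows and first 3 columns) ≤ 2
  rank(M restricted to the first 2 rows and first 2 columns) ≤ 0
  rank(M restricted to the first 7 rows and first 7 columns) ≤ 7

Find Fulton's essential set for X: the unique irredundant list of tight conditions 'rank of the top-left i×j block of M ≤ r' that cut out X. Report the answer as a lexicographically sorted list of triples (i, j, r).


Reconstructing r_w from the 18 given conditions:

  R[1]: 0 0 1 1 1 1 1
  R[2]: 0 0 1 1 2 2 2
  R[3]: 1 1 2 2 3 3 3
  R[4]: 1 1 2 2 3 4 4
  R[5]: 1 1 2 3 4 5 5
  R[6]: 1 1 2 3 4 5 6
  R[7]: 1 2 3 4 5 6 7

reading off 1-entries of Δ²R: w = (3, 5, 1, 6, 4, 7, 2).

Rothe diagram D(w) (9 cells), 4 SE-corners (essential conditions):

[(2, 2, 0), (2, 4, 1), (4, 4, 2), (6, 2, 1)]


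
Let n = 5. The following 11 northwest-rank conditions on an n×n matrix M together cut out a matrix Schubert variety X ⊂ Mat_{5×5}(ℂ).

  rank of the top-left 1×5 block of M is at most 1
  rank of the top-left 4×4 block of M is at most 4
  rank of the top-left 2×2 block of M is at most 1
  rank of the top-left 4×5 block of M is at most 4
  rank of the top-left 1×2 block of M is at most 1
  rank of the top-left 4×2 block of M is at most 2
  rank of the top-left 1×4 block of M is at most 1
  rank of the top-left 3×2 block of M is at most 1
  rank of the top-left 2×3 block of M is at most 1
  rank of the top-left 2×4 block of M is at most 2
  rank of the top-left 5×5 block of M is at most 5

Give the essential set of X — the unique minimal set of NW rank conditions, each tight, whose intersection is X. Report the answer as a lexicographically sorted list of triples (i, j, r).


The tightest implied rank at each (i,j), from the 11 conditions:

  1 | 1 | 1 | 1 | 1
  1 | 1 | 1 | 2 | 2
  1 | 1 | 2 | 3 | 3
  1 | 2 | 3 | 4 | 4
  1 | 2 | 3 | 4 | 5

so w = (1, 4, 3, 2, 5).

Fulton essential set (2 of the 3 Rothe cells):

[(2, 3, 1), (3, 2, 1)]


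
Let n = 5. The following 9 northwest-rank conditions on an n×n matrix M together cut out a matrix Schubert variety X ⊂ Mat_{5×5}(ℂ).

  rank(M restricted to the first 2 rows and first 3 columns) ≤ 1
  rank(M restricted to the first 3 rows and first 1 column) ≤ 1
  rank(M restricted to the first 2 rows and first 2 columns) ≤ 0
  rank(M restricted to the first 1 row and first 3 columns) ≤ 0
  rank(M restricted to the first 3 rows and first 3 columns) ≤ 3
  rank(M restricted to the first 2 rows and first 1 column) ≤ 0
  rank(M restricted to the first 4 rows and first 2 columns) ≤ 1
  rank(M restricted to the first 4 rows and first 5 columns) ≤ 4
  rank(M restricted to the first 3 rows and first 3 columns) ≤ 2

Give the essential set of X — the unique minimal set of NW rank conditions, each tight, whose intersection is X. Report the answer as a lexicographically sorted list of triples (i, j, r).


The tightest implied rank at each (i,j), from the 9 conditions:

  R[1]: 0  0  0  1  1
  R[2]: 0  0  1  2  2
  R[3]: 1  1  2  3  3
  R[4]: 1  1  2  3  4
  R[5]: 1  2  3  4  5

the unique w with this rank table is (4, 3, 1, 5, 2).

Rothe diagram D(w) (6 cells), 3 SE-corners (essential conditions):

[(1, 3, 0), (2, 2, 0), (4, 2, 1)]


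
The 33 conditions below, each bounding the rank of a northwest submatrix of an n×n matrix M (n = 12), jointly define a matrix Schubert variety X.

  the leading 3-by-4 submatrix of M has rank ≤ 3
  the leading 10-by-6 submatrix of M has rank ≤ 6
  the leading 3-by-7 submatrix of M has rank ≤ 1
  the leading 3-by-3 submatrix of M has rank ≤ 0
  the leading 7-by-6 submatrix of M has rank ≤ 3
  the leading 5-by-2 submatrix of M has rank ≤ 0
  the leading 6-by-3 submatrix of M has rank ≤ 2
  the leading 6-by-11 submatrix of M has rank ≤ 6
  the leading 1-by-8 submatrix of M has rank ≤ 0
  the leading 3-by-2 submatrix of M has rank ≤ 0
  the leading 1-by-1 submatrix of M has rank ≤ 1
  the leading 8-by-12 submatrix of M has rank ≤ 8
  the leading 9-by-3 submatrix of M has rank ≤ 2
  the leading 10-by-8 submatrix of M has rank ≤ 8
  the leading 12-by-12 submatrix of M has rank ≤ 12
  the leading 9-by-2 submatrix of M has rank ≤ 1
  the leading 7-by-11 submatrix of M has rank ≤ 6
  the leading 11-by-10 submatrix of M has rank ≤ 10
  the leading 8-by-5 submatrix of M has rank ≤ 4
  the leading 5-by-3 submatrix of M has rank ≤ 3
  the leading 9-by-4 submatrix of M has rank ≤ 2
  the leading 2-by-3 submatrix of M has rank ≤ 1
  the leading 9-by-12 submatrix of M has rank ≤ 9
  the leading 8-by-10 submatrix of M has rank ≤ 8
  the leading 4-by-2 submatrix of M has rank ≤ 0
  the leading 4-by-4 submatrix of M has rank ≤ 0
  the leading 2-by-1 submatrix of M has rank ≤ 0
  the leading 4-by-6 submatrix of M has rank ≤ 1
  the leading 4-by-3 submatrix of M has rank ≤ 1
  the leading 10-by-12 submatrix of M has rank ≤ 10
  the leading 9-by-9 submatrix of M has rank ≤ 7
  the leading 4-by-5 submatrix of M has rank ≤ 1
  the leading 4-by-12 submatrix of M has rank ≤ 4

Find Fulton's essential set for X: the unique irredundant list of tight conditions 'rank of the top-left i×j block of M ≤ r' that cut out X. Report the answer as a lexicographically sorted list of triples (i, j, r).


Computing R[i][j] = min implied NW-rank bound (n=12, 33 conditions):

  row 1: 0 | 0 | 0 | 0 | 0 | 0 | 0 | 0 | 1 | 1 | 1 | 1
  row 2: 0 | 0 | 0 | 0 | 1 | 1 | 1 | 1 | 2 | 2 | 2 | 2
  row 3: 0 | 0 | 0 | 0 | 1 | 1 | 1 | 2 | 3 | 3 | 3 | 3
  row 4: 0 | 0 | 0 | 0 | 1 | 1 | 2 | 3 | 4 | 4 | 4 | 4
  row 5: 0 | 0 | 1 | 1 | 2 | 2 | 3 | 4 | 5 | 5 | 5 | 5
  row 6: 1 | 1 | 2 | 2 | 3 | 3 | 4 | 5 | 6 | 6 | 6 | 6
  row 7: 1 | 1 | 2 | 2 | 3 | 3 | 4 | 5 | 6 | 6 | 6 | 7
  row 8: 1 | 1 | 2 | 2 | 3 | 4 | 5 | 6 | 7 | 7 | 7 | 8
  row 9: 1 | 1 | 2 | 2 | 3 | 4 | 5 | 6 | 7 | 8 | 8 | 9
  row 10: 1 | 2 | 3 | 3 | 4 | 5 | 6 | 7 | 8 | 9 | 9 | 10
  row 11: 1 | 2 | 3 | 4 | 5 | 6 | 7 | 8 | 9 | 10 | 10 | 11
  row 12: 1 | 2 | 3 | 4 | 5 | 6 | 7 | 8 | 9 | 10 | 11 | 12

giving w = (9, 5, 8, 7, 3, 1, 12, 6, 10, 2, 4, 11) via Δ²R.

Rothe diagram D(w) (34 cells), 9 SE-corners (essential conditions):

[(1, 8, 0), (3, 7, 1), (4, 4, 0), (4, 6, 1), (5, 2, 0), (7, 6, 3), (7, 11, 6), (9, 2, 1), (9, 4, 2)]


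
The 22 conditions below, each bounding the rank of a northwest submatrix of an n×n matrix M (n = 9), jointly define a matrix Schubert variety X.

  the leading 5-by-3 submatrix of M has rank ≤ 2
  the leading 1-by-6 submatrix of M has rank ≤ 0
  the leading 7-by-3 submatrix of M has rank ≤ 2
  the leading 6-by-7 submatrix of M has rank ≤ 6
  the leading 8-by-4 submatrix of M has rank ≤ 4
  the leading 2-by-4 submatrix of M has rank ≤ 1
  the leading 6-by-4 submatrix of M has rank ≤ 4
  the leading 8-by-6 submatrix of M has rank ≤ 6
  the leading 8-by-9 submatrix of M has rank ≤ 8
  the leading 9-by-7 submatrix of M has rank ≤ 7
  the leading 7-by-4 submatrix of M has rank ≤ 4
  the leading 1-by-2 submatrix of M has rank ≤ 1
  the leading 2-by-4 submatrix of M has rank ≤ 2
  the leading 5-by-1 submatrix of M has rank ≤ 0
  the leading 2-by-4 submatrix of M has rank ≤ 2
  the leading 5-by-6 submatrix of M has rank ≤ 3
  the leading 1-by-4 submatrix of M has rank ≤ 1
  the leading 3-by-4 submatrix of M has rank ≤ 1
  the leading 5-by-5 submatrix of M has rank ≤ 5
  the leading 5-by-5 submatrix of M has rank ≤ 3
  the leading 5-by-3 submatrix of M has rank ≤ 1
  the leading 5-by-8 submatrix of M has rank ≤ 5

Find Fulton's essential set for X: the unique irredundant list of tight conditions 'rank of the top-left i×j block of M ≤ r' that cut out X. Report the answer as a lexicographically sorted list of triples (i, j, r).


Computing R[i][j] = min implied NW-rank bound (n=9, 22 conditions):

  row 1: 0  0  0  0  0  0  1  1  1
  row 2: 0  1  1  1  1  1  2  2  2
  row 3: 0  1  1  1  2  2  3  3  3
  row 4: 0  1  1  2  3  3  4  4  4
  row 5: 0  1  1  2  3  3  4  5  5
  row 6: 1  2  2  3  4  4  5  6  6
  row 7: 1  2  2  3  4  5  6  7  7
  row 8: 1  2  3  4  5  6  7  8  8
  row 9: 1  2  3  4  5  6  7  8  9

second differences of R give the permutation w = (7, 2, 5, 4, 8, 1, 6, 3, 9).

ℓ(w)=16; the 6 essential cells (i,j,r):

[(1, 6, 0), (3, 4, 1), (5, 1, 0), (5, 3, 1), (5, 6, 3), (7, 3, 2)]


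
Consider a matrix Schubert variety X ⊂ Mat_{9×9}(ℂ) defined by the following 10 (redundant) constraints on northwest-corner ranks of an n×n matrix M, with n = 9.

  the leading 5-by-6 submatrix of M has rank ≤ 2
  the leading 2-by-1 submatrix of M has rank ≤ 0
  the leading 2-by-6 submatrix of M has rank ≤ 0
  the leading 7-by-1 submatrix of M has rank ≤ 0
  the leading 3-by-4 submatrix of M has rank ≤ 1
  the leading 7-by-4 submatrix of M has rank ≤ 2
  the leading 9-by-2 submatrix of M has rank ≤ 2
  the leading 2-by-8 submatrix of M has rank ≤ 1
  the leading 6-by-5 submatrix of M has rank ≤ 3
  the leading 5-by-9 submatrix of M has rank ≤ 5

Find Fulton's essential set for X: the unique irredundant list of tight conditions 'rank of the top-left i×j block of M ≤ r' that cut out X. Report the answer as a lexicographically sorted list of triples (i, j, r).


The tightest implied rank at each (i,j), from the 10 conditions:

  row 1: 0 | 0 | 0 | 0 | 0 | 0 | 1 | 1 | 1
  row 2: 0 | 0 | 0 | 0 | 0 | 0 | 1 | 1 | 2
  row 3: 0 | 1 | 1 | 1 | 1 | 1 | 2 | 2 | 3
  row 4: 0 | 1 | 2 | 2 | 2 | 2 | 3 | 3 | 4
  row 5: 0 | 1 | 2 | 2 | 2 | 2 | 3 | 4 | 5
  row 6: 0 | 1 | 2 | 2 | 3 | 3 | 4 | 5 | 6
  row 7: 0 | 1 | 2 | 2 | 3 | 4 | 5 | 6 | 7
  row 8: 1 | 2 | 3 | 3 | 4 | 5 | 6 | 7 | 8
  row 9: 1 | 2 | 3 | 4 | 5 | 6 | 7 | 8 | 9

reading off 1-entries of Δ²R: w = (7, 9, 2, 3, 8, 5, 6, 1, 4).

Fulton essential set (5 of the 23 Rothe cells):

[(2, 6, 0), (2, 8, 1), (5, 6, 2), (7, 1, 0), (7, 4, 2)]


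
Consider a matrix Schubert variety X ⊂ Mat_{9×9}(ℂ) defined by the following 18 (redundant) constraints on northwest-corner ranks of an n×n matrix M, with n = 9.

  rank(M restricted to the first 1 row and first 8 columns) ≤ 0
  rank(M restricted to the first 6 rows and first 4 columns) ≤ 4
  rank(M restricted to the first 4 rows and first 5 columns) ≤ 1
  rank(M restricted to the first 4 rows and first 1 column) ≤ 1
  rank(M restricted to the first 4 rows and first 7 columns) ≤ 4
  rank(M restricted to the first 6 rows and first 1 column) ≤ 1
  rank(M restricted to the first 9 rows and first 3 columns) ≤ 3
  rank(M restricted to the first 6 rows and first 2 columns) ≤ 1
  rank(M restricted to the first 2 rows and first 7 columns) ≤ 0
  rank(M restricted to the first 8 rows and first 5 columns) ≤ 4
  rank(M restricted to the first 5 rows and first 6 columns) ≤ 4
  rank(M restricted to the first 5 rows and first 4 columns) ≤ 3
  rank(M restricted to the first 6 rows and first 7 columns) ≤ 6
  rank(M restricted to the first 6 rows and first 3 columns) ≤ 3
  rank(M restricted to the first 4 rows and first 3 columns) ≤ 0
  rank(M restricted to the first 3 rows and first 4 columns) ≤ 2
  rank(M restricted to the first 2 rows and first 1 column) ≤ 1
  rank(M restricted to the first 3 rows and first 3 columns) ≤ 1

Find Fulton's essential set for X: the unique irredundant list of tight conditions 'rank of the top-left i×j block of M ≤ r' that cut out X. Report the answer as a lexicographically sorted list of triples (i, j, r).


Recovering R(i,j) via the rank-extension bound from the 18 conditions:

  i=1: 0 0 0 0 0 0 0 0 1
  i=2: 0 0 0 0 0 0 0 1 2
  i=3: 0 0 0 1 1 1 1 2 3
  i=4: 0 0 0 1 1 2 2 3 4
  i=5: 1 1 1 2 2 3 3 4 5
  i=6: 1 1 2 3 3 4 4 5 6
  i=7: 1 2 3 4 4 5 5 6 7
  i=8: 1 2 3 4 4 5 6 7 8
  i=9: 1 2 3 4 5 6 7 8 9

hence w(1..9) = (9, 8, 4, 6, 1, 3, 2, 7, 5).

Fulton essential set (6 of the 24 Rothe cells):

[(1, 8, 0), (2, 7, 0), (4, 3, 0), (4, 5, 1), (6, 2, 1), (8, 5, 4)]


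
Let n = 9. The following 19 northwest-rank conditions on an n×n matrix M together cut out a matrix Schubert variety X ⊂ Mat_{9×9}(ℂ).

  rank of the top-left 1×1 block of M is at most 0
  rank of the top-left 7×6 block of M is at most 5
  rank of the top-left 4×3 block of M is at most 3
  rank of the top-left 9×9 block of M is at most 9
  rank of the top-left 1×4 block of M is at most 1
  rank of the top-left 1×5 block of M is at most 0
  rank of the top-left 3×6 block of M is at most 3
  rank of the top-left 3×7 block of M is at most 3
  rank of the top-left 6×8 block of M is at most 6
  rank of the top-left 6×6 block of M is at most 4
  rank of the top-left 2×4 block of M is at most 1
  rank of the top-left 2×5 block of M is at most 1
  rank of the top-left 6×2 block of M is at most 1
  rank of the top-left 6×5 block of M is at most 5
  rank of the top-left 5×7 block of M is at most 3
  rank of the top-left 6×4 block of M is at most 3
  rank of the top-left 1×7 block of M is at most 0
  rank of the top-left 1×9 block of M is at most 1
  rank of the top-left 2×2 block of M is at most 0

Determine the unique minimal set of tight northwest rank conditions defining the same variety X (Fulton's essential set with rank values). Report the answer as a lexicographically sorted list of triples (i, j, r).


Recovering R(i,j) via the rank-extension bound from the 19 conditions:

  row 1: 0 0 0 0 0 0 0 1 1
  row 2: 0 0 1 1 1 1 1 2 2
  row 3: 1 1 2 2 2 2 2 3 3
  row 4: 1 1 2 3 3 3 3 4 4
  row 5: 1 1 2 3 3 3 3 4 5
  row 6: 1 1 2 3 4 4 4 5 6
  row 7: 1 2 3 4 5 5 5 6 7
  row 8: 1 2 3 4 5 6 6 7 8
  row 9: 1 2 3 4 5 6 7 8 9

giving w = (8, 3, 1, 4, 9, 5, 2, 6, 7) via Δ²R.

|D(w)|=15, |Ess(w)|=4:

[(1, 7, 0), (2, 2, 0), (5, 7, 3), (6, 2, 1)]


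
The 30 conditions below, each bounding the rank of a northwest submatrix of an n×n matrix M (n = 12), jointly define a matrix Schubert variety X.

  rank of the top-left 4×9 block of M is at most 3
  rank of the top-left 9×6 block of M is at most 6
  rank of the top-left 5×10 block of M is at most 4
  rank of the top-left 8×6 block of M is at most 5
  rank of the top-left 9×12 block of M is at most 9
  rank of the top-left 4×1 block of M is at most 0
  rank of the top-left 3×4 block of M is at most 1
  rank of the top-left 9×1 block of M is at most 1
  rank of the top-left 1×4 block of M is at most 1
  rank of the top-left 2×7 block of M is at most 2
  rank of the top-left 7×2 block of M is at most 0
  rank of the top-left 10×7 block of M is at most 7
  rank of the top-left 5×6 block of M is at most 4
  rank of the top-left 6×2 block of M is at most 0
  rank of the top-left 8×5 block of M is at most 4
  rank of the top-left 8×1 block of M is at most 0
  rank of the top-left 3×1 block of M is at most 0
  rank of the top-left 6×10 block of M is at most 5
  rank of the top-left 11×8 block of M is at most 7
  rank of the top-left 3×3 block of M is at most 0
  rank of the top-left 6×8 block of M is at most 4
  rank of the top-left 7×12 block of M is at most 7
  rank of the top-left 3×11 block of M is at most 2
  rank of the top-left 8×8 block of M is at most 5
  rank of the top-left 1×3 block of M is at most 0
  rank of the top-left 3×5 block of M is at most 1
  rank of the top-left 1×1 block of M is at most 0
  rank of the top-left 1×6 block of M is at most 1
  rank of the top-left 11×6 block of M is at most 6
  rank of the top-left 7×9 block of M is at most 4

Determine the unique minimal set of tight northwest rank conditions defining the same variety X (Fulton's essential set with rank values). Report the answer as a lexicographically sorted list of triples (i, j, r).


The tightest implied rank at each (i,j), from the 30 conditions:

  row 1: 0 | 0 | 0 | 1 | 1 | 1 | 1 | 1 | 1 | 1 | 1 | 1
  row 2: 0 | 0 | 0 | 1 | 1 | 2 | 2 | 2 | 2 | 2 | 2 | 2
  row 3: 0 | 0 | 0 | 1 | 1 | 2 | 2 | 2 | 2 | 2 | 2 | 3
  row 4: 0 | 0 | 1 | 2 | 2 | 3 | 3 | 3 | 3 | 3 | 3 | 4
  row 5: 0 | 0 | 1 | 2 | 3 | 4 | 4 | 4 | 4 | 4 | 4 | 5
  row 6: 0 | 0 | 1 | 2 | 3 | 4 | 4 | 4 | 4 | 5 | 5 | 6
  row 7: 0 | 0 | 1 | 2 | 3 | 4 | 4 | 4 | 4 | 5 | 6 | 7
  row 8: 0 | 1 | 2 | 3 | 4 | 5 | 5 | 5 | 5 | 6 | 7 | 8
  row 9: 1 | 2 | 3 | 4 | 5 | 6 | 6 | 6 | 6 | 7 | 8 | 9
  row 10: 1 | 2 | 3 | 4 | 5 | 6 | 7 | 7 | 7 | 8 | 9 | 10
  row 11: 1 | 2 | 3 | 4 | 5 | 6 | 7 | 7 | 8 | 9 | 10 | 11
  row 12: 1 | 2 | 3 | 4 | 5 | 6 | 7 | 8 | 9 | 10 | 11 | 12

giving w = (4, 6, 12, 3, 5, 10, 11, 2, 1, 7, 9, 8) via Δ²R.

Fulton essential set (7 of the 32 Rothe cells):

[(3, 3, 0), (3, 5, 1), (3, 11, 2), (7, 2, 0), (7, 9, 4), (8, 1, 0), (11, 8, 7)]


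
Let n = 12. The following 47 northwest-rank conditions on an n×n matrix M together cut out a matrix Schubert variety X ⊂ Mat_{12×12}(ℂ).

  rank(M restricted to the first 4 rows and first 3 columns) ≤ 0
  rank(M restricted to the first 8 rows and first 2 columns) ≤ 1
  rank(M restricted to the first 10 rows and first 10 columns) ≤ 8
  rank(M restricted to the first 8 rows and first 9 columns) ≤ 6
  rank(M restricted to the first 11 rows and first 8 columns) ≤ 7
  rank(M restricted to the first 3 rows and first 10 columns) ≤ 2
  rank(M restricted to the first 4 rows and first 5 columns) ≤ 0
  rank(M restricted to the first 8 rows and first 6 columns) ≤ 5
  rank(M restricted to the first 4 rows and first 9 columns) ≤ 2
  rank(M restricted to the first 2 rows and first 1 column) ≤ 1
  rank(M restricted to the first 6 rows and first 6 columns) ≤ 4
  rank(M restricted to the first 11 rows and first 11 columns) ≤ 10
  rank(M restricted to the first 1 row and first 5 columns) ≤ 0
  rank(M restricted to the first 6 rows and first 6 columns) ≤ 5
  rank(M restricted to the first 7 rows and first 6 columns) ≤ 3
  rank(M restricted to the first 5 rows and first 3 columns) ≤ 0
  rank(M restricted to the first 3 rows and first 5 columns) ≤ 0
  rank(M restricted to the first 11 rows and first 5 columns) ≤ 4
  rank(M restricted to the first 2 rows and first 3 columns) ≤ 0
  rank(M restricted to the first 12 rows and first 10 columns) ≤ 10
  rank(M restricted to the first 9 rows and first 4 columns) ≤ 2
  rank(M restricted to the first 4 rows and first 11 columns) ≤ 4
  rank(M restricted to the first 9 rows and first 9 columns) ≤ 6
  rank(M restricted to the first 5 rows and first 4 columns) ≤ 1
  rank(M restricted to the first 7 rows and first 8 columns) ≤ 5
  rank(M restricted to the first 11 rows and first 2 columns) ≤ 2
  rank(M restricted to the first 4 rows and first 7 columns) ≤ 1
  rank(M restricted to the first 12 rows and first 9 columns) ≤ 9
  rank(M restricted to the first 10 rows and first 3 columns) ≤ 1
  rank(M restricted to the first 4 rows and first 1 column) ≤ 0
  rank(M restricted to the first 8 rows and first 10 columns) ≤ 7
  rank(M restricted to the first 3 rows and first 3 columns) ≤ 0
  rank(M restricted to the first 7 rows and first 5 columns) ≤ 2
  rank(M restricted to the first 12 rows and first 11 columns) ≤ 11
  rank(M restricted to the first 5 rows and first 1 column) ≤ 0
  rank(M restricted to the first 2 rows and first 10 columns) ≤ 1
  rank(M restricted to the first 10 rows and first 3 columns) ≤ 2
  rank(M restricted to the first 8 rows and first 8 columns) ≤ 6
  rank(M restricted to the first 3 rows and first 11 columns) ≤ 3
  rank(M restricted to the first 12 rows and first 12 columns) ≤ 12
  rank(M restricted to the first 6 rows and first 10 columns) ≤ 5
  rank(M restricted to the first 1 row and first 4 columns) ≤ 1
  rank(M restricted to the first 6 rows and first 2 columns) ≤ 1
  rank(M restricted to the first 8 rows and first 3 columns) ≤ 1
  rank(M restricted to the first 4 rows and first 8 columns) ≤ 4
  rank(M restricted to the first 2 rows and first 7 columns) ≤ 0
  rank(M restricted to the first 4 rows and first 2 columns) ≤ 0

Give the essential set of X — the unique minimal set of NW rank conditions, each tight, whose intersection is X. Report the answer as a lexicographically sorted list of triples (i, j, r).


Propagating the 47 rank bounds to every northwest block:

  0, 0, 0, 0, 0, 0, 0, 1, 1, 1, 1, 1
  0, 0, 0, 0, 0, 0, 0, 1, 1, 1, 2, 2
  0, 0, 0, 0, 0, 1, 1, 2, 2, 2, 3, 3
  0, 0, 0, 0, 0, 1, 1, 2, 2, 3, 4, 4
  0, 0, 0, 1, 1, 2, 2, 3, 3, 4, 5, 5
  1, 1, 1, 2, 2, 3, 3, 4, 4, 5, 6, 6
  1, 1, 1, 2, 2, 3, 4, 5, 5, 6, 7, 7
  1, 1, 1, 2, 3, 4, 5, 6, 6, 7, 8, 8
  1, 1, 1, 2, 3, 4, 5, 6, 6, 7, 8, 9
  1, 1, 1, 2, 3, 4, 5, 6, 7, 8, 9, 10
  1, 2, 2, 3, 4, 5, 6, 7, 8, 9, 10, 11
  1, 2, 3, 4, 5, 6, 7, 8, 9, 10, 11, 12

giving w = (8, 11, 6, 10, 4, 1, 7, 5, 12, 9, 2, 3) via Δ²R.

Rothe diagram D(w) (41 cells), 9 SE-corners (essential conditions):

[(2, 7, 0), (2, 10, 1), (4, 5, 0), (4, 7, 1), (4, 9, 2), (5, 3, 0), (7, 5, 2), (9, 9, 6), (10, 3, 1)]


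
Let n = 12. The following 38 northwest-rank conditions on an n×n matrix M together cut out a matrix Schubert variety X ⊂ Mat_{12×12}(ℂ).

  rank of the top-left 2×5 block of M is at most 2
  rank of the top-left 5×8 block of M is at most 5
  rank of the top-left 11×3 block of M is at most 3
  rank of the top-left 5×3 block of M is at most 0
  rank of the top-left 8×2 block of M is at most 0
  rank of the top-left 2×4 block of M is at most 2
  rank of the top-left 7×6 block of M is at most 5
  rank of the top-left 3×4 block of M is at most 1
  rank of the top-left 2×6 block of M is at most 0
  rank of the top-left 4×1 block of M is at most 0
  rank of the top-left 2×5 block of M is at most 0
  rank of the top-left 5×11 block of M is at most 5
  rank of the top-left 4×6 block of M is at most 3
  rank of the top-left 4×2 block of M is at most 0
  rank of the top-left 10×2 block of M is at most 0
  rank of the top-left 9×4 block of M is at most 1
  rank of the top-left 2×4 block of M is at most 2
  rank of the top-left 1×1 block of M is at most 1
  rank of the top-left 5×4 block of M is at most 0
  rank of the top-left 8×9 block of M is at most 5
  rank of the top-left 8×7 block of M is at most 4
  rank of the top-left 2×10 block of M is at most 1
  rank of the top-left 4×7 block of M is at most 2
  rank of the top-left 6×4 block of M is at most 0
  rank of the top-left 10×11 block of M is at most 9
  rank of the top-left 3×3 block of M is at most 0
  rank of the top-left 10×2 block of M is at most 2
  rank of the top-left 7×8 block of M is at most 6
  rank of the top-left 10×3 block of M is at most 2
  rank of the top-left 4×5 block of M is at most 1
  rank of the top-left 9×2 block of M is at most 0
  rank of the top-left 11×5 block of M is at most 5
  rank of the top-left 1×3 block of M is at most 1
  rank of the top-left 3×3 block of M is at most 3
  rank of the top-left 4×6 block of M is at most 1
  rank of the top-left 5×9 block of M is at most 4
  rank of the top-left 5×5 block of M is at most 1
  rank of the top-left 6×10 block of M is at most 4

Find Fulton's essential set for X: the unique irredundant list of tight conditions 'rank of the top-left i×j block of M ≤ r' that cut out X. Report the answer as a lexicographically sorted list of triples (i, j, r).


The tightest implied rank at each (i,j), from the 38 conditions:

  R[1]: 0, 0, 0, 0, 0, 0, 1, 1, 1, 1, 1, 1
  R[2]: 0, 0, 0, 0, 0, 0, 1, 1, 1, 1, 2, 2
  R[3]: 0, 0, 0, 0, 1, 1, 2, 2, 2, 2, 3, 3
  R[4]: 0, 0, 0, 0, 1, 1, 2, 3, 3, 3, 4, 4
  R[5]: 0, 0, 0, 0, 1, 2, 3, 4, 4, 4, 5, 5
  R[6]: 0, 0, 0, 0, 1, 2, 3, 4, 4, 4, 5, 6
  R[7]: 0, 0, 1, 1, 2, 3, 4, 5, 5, 5, 6, 7
  R[8]: 0, 0, 1, 1, 2, 3, 4, 5, 5, 6, 7, 8
  R[9]: 0, 0, 1, 1, 2, 3, 4, 5, 6, 7, 8, 9
  R[10]: 0, 0, 1, 2, 3, 4, 5, 6, 7, 8, 9, 10
  R[11]: 1, 1, 2, 3, 4, 5, 6, 7, 8, 9, 10, 11
  R[12]: 1, 2, 3, 4, 5, 6, 7, 8, 9, 10, 11, 12

hence w(1..12) = (7, 11, 5, 8, 6, 12, 3, 10, 9, 4, 1, 2).

|D(w)|=45, |Ess(w)|=8:

[(2, 6, 0), (2, 10, 1), (4, 6, 1), (6, 4, 0), (6, 10, 4), (8, 9, 5), (9, 4, 1), (10, 2, 0)]


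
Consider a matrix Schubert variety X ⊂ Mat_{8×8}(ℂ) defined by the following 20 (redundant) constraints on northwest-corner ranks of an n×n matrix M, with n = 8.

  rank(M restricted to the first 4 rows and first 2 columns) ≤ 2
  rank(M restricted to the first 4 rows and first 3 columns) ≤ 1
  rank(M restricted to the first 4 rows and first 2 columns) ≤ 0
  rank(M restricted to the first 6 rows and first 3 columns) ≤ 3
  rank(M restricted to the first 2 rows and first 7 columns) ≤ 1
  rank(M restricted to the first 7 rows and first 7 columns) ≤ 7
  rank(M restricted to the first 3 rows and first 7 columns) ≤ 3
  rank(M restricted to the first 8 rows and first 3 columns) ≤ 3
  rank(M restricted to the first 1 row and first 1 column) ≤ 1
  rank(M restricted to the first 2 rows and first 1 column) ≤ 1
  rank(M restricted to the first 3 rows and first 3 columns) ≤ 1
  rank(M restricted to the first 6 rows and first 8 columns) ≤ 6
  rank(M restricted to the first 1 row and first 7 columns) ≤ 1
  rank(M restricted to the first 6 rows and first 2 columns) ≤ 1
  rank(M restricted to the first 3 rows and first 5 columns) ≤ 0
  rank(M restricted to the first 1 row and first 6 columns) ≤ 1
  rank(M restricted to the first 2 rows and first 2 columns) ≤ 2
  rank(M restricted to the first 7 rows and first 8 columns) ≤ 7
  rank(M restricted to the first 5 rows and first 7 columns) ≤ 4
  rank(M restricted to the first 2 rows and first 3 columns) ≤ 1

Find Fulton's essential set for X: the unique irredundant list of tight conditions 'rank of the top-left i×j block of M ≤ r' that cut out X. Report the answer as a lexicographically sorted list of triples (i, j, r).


The tightest implied rank at each (i,j), from the 20 conditions:

  0 | 0 | 0 | 0 | 0 | 1 | 1 | 1
  0 | 0 | 0 | 0 | 0 | 1 | 1 | 2
  0 | 0 | 0 | 0 | 0 | 1 | 2 | 3
  0 | 0 | 1 | 1 | 1 | 2 | 3 | 4
  1 | 1 | 2 | 2 | 2 | 3 | 4 | 5
  1 | 1 | 2 | 3 | 3 | 4 | 5 | 6
  1 | 2 | 3 | 4 | 4 | 5 | 6 | 7
  1 | 2 | 3 | 4 | 5 | 6 | 7 | 8

the unique w with this rank table is (6, 8, 7, 3, 1, 4, 2, 5).

D(w) has 19 cells with 4 SE-corners; essential set:

[(2, 7, 1), (3, 5, 0), (4, 2, 0), (6, 2, 1)]


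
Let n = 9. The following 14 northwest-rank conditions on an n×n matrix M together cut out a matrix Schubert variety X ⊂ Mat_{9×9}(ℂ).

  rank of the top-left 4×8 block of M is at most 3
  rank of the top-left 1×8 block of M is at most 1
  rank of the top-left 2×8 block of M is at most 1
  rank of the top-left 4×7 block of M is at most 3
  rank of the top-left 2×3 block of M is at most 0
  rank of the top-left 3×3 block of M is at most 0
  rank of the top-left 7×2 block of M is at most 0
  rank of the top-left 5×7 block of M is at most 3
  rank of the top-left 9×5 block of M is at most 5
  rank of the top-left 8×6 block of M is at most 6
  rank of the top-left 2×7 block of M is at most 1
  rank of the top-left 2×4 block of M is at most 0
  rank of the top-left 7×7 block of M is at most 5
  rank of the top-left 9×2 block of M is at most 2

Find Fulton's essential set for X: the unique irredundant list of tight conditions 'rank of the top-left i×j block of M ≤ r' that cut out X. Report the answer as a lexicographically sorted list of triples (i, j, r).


Recovering R(i,j) via the rank-extension bound from the 14 conditions:

  row 1: 0, 0, 0, 0, 1, 1, 1, 1, 1
  row 2: 0, 0, 0, 0, 1, 1, 1, 1, 2
  row 3: 0, 0, 0, 1, 2, 2, 2, 2, 3
  row 4: 0, 0, 1, 2, 3, 3, 3, 3, 4
  row 5: 0, 0, 1, 2, 3, 3, 3, 4, 5
  row 6: 0, 0, 1, 2, 3, 4, 4, 5, 6
  row 7: 0, 0, 1, 2, 3, 4, 5, 6, 7
  row 8: 1, 1, 2, 3, 4, 5, 6, 7, 8
  row 9: 1, 2, 3, 4, 5, 6, 7, 8, 9

the unique w with this rank table is (5, 9, 4, 3, 8, 6, 7, 1, 2).

ℓ(w)=24; the 5 essential cells (i,j,r):

[(2, 4, 0), (2, 8, 1), (3, 3, 0), (5, 7, 3), (7, 2, 0)]


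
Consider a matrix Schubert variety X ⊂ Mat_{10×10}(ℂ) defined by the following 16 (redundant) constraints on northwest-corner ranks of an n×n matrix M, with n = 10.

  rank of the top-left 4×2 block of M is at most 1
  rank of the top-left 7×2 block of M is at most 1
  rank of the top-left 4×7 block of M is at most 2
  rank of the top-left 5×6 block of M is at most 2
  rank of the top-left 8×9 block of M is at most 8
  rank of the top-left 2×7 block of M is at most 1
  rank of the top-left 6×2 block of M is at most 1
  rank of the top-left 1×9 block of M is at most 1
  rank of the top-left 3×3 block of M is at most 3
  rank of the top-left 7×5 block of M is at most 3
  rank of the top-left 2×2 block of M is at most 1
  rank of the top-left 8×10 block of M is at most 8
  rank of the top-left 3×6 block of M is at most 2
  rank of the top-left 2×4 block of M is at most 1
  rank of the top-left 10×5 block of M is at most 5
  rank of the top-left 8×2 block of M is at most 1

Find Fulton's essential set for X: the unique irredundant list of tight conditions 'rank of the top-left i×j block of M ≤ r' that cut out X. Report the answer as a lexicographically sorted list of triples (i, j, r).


The tightest implied rank at each (i,j), from the 16 conditions:

  row 1: 1 1 1 1 1 1 1 1 1 1
  row 2: 1 1 1 1 1 1 1 2 2 2
  row 3: 1 1 2 2 2 2 2 3 3 3
  row 4: 1 1 2 2 2 2 2 3 4 4
  row 5: 1 1 2 2 2 2 3 4 5 5
  row 6: 1 1 2 3 3 3 4 5 6 6
  row 7: 1 1 2 3 3 4 5 6 7 7
  row 8: 1 1 2 3 4 5 6 7 8 8
  row 9: 1 2 3 4 5 6 7 8 9 9
  row 10: 1 2 3 4 5 6 7 8 9 10

second differences of R give the permutation w = (1, 8, 3, 9, 7, 4, 6, 5, 2, 10).

D(w) has 20 cells with 5 SE-corners; essential set:

[(2, 7, 1), (4, 7, 2), (5, 6, 2), (7, 5, 3), (8, 2, 1)]


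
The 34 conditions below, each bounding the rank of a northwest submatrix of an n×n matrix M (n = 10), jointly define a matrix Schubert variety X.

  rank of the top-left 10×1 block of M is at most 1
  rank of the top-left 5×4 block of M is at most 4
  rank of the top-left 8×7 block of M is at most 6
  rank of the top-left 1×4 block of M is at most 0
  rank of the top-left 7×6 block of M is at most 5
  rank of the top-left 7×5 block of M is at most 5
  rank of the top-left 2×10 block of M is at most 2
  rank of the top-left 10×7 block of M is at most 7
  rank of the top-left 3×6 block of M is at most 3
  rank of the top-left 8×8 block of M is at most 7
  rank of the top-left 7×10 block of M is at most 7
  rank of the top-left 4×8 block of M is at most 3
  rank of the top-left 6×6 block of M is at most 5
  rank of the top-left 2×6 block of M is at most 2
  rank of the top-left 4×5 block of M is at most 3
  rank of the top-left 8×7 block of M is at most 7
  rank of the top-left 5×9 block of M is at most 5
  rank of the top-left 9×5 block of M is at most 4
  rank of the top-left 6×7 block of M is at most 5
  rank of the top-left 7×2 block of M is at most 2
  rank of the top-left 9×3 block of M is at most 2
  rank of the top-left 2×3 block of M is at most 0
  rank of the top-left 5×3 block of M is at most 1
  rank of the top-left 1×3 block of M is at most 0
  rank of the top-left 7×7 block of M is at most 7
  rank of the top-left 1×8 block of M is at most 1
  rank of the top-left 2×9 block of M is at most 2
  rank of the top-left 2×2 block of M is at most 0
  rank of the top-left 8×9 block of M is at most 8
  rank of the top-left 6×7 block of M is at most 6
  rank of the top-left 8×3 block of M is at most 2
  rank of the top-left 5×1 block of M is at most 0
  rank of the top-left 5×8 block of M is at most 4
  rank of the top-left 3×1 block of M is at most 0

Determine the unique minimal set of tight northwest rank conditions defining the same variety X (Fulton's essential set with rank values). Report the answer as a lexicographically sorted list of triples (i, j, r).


Computing R[i][j] = min implied NW-rank bound (n=10, 34 conditions):

  i=1: 0 | 0 | 0 | 0 | 1 | 1 | 1 | 1 | 1 | 1
  i=2: 0 | 0 | 0 | 1 | 2 | 2 | 2 | 2 | 2 | 2
  i=3: 0 | 1 | 1 | 2 | 3 | 3 | 3 | 3 | 3 | 3
  i=4: 0 | 1 | 1 | 2 | 3 | 3 | 3 | 3 | 4 | 4
  i=5: 0 | 1 | 1 | 2 | 3 | 4 | 4 | 4 | 5 | 5
  i=6: 1 | 2 | 2 | 3 | 4 | 5 | 5 | 5 | 6 | 6
  i=7: 1 | 2 | 2 | 3 | 4 | 5 | 6 | 6 | 7 | 7
  i=8: 1 | 2 | 2 | 3 | 4 | 5 | 6 | 7 | 8 | 8
  i=9: 1 | 2 | 2 | 3 | 4 | 5 | 6 | 7 | 8 | 9
  i=10: 1 | 2 | 3 | 4 | 5 | 6 | 7 | 8 | 9 | 10

the unique w with this rank table is (5, 4, 2, 9, 6, 1, 7, 8, 10, 3).

Rothe diagram D(w) (18 cells), 6 SE-corners (essential conditions):

[(1, 4, 0), (2, 3, 0), (4, 8, 3), (5, 1, 0), (5, 3, 1), (9, 3, 2)]


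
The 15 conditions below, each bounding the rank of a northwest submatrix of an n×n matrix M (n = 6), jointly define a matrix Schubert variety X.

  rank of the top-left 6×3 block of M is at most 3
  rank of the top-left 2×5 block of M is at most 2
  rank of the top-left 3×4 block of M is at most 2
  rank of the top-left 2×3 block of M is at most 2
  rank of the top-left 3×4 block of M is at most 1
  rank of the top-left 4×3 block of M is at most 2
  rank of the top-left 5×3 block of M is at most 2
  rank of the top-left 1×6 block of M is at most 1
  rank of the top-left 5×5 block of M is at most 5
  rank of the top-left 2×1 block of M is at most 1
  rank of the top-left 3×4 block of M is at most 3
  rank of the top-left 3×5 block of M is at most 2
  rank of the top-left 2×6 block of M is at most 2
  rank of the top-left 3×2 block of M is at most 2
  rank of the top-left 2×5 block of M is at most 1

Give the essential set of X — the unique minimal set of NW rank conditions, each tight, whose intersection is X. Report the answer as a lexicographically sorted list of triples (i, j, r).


The tightest implied rank at each (i,j), from the 15 conditions:

  1, 1, 1, 1, 1, 1
  1, 1, 1, 1, 1, 2
  1, 1, 1, 1, 2, 3
  1, 2, 2, 2, 3, 4
  1, 2, 2, 3, 4, 5
  1, 2, 3, 4, 5, 6

giving w = (1, 6, 5, 2, 4, 3) via Δ²R.

D(w) has 8 cells with 3 SE-corners; essential set:

[(2, 5, 1), (3, 4, 1), (5, 3, 2)]


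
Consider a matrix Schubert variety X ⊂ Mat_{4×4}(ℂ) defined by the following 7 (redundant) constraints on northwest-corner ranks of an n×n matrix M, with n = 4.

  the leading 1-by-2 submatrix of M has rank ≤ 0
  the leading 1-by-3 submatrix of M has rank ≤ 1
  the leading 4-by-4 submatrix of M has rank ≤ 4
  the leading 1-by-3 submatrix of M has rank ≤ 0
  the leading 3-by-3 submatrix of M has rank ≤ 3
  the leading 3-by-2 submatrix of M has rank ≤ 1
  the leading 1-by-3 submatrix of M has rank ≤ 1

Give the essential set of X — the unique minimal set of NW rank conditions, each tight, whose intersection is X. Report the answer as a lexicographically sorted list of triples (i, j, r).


The tightest implied rank at each (i,j), from the 7 conditions:

  R[1]: 0  0  0  1
  R[2]: 1  1  1  2
  R[3]: 1  1  2  3
  R[4]: 1  2  3  4

so w = (4, 1, 3, 2).

Fulton essential set (2 of the 4 Rothe cells):

[(1, 3, 0), (3, 2, 1)]


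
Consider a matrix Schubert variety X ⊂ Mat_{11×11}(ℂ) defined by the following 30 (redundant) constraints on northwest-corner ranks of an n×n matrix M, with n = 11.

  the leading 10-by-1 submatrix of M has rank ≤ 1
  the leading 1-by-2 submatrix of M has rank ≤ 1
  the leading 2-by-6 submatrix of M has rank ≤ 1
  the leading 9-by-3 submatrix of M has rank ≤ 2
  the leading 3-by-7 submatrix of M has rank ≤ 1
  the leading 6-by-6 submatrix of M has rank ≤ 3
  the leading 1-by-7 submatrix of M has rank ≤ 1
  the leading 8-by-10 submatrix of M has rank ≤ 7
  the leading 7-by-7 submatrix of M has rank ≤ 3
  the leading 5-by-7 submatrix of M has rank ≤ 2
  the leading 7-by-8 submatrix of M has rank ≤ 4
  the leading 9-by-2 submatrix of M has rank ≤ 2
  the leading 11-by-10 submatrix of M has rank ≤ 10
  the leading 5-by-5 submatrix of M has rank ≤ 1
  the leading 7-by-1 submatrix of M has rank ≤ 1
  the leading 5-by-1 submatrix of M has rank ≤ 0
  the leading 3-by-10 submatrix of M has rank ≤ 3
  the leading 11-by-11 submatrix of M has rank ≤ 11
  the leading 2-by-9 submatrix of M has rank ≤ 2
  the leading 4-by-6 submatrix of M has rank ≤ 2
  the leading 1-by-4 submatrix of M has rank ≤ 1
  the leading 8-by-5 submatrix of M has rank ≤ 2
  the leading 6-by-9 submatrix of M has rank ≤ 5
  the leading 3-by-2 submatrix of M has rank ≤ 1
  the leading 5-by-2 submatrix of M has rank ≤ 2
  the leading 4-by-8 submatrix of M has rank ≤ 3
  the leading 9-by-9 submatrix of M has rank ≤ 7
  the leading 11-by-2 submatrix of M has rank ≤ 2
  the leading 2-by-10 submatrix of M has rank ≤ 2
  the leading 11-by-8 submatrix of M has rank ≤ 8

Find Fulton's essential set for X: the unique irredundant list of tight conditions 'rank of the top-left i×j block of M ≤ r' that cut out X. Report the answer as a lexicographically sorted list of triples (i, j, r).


Recovering R(i,j) via the rank-extension bound from the 30 conditions:

  0 | 1 | 1 | 1 | 1 | 1 | 1 | 1 | 1 | 1 | 1
  0 | 1 | 1 | 1 | 1 | 1 | 1 | 2 | 2 | 2 | 2
  0 | 1 | 1 | 1 | 1 | 1 | 1 | 2 | 3 | 3 | 3
  0 | 1 | 1 | 1 | 1 | 2 | 2 | 3 | 4 | 4 | 4
  0 | 1 | 1 | 1 | 1 | 2 | 2 | 3 | 4 | 5 | 5
  1 | 2 | 2 | 2 | 2 | 3 | 3 | 4 | 5 | 6 | 6
  1 | 2 | 2 | 2 | 2 | 3 | 3 | 4 | 5 | 6 | 7
  1 | 2 | 2 | 2 | 2 | 3 | 4 | 5 | 6 | 7 | 8
  1 | 2 | 2 | 3 | 3 | 4 | 5 | 6 | 7 | 8 | 9
  1 | 2 | 3 | 4 | 4 | 5 | 6 | 7 | 8 | 9 | 10
  1 | 2 | 3 | 4 | 5 | 6 | 7 | 8 | 9 | 10 | 11

the unique w with this rank table is (2, 8, 9, 6, 10, 1, 11, 7, 4, 3, 5).

7 SE-corners of the 30-cell Rothe diagram give Ess(w):

[(3, 7, 1), (5, 1, 0), (5, 5, 1), (5, 7, 2), (7, 7, 3), (8, 5, 2), (9, 3, 2)]
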